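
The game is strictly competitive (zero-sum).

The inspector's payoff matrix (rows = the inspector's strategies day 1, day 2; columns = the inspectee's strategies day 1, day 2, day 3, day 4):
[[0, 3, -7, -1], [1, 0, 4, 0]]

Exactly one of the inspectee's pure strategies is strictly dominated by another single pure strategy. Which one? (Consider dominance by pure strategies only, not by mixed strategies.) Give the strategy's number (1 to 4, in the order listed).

1

The inspectee prefers columns that give the inspector less. Compare day 1 with day 4: -1 < 0, 0 < 1.
So day 4 strictly dominates day 1 for the inspectee; day 1 is strictly dominated.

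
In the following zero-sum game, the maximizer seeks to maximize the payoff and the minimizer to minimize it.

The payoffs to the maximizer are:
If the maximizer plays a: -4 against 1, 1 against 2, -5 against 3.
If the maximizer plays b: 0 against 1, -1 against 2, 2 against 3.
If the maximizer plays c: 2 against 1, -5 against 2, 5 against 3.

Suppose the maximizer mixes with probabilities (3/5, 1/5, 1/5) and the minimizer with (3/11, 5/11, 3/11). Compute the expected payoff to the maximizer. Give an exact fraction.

-69/55

Against (3/11, 5/11, 3/11), each row's expected payoff is a: -2; b: 1/11; c: -4/11.
Taking the (3/5, 1/5, 1/5)-weighted average: (3/5)·(-2) + (1/5)·(1/11) + (1/5)·(-4/11) = -69/55.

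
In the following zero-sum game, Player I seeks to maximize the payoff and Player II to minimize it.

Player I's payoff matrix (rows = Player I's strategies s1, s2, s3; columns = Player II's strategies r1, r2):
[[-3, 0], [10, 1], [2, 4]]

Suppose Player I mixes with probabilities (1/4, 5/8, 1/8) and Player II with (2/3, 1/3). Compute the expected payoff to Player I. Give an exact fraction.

Against (2/3, 1/3), each row's expected payoff is s1: -2; s2: 7; s3: 8/3.
Taking the (1/4, 5/8, 1/8)-weighted average: (1/4)·(-2) + (5/8)·(7) + (1/8)·(8/3) = 101/24.

101/24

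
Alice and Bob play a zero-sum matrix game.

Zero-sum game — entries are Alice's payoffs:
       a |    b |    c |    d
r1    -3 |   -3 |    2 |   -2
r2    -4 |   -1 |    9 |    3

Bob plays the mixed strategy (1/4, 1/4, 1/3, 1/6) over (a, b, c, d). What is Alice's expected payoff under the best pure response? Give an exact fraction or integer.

r1: (-3)·(1/4) + (-3)·(1/4) + (2)·(1/3) + (-2)·(1/6) = -7/6.
r2: (-4)·(1/4) + (-1)·(1/4) + (9)·(1/3) + (3)·(1/6) = 9/4.
The best pure response is r2 with expected payoff 9/4.

9/4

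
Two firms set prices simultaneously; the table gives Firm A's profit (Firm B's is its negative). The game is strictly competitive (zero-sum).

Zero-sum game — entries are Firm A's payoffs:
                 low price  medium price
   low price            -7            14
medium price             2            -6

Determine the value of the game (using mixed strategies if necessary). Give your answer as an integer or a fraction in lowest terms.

-14/29

Row minima are -7 and -6, so Firm A's maximin is -6; column maxima are 2 and 14, so Firm B's minimax is 2. These differ, so the equilibrium is in mixed strategies.
Let Firm A play low price with probability p. Firm B is indifferent when −7p + 2(1−p) = 14p − 6(1−p), giving p = 8/29.
Let Firm B play low price with probability q. Firm A is indifferent when −7q + 14(1−q) = 2q − 6(1−q), giving q = 20/29.
The value is -7·(20/29) + (14)·(9/29) = -14/29.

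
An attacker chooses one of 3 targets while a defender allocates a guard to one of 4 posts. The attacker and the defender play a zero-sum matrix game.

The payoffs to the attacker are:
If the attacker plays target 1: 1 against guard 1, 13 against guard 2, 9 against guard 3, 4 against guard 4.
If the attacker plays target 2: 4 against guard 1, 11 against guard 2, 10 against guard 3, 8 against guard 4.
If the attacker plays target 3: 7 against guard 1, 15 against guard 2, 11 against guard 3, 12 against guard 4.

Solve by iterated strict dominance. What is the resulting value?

Row target 1 is strictly dominated by row target 3 (7>1, 15>13, 11>9, 12>4); eliminate target 1.
Column guard 4 is strictly dominated by guard 1 for the defender (4<8, 7<12); eliminate guard 4.
Row target 2 is strictly dominated by row target 3 (7>4, 15>11, 11>10); eliminate target 2.
Column guard 2 is strictly dominated by guard 1 for the defender (7<15); eliminate guard 2.
Column guard 3 is strictly dominated by guard 1 for the defender (7<11); eliminate guard 3.
Only (target 3, guard 1) remains, with payoff 7.

7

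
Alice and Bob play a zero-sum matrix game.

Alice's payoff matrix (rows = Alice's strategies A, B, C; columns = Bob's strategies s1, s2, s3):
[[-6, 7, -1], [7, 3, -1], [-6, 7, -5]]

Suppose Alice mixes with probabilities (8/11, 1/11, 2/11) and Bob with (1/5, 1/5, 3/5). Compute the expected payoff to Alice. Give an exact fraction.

-37/55

Against (1/5, 1/5, 3/5), each row's expected payoff is A: -2/5; B: 7/5; C: -14/5.
Taking the (8/11, 1/11, 2/11)-weighted average: (8/11)·(-2/5) + (1/11)·(7/5) + (2/11)·(-14/5) = -37/55.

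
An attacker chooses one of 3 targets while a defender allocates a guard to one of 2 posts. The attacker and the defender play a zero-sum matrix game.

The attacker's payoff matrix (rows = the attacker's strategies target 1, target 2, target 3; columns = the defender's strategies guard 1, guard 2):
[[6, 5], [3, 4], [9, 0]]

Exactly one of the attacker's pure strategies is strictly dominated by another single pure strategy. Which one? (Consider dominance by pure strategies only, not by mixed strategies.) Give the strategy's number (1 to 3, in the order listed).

Compare target 2 with target 1: 6 > 3, 5 > 4.
So target 1 strictly dominates target 2 for the attacker; target 2 is strictly dominated.

2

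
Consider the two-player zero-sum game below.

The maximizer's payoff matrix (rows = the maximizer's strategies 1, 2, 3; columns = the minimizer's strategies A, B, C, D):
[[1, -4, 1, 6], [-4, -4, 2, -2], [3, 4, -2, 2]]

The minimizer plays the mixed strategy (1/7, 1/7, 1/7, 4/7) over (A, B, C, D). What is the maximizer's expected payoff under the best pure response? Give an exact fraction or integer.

22/7

1: (1)·(1/7) + (-4)·(1/7) + (1)·(1/7) + (6)·(4/7) = 22/7.
2: (-4)·(1/7) + (-4)·(1/7) + (2)·(1/7) + (-2)·(4/7) = -2.
3: (3)·(1/7) + (4)·(1/7) + (-2)·(1/7) + (2)·(4/7) = 13/7.
The best pure response is 1 with expected payoff 22/7.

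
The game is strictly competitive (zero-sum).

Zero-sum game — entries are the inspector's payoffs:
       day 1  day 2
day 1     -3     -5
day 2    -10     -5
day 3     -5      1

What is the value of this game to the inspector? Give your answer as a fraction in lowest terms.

Row day 2 is strictly dominated by row day 3, so the inspector never plays it.
The remaining 2×2 game on (day 1, day 3) × (day 1, day 2) has no saddle point. Let the inspector play day 1 with probability p; indifference gives −3p − 5(1−p) = −5p + (1−p), so p = 3/4.
Similarly the inspectee's optimal q on day 1 is 3/4, and the value is -3·(3/4) + (-5)·(1/4) = -7/2.

-7/2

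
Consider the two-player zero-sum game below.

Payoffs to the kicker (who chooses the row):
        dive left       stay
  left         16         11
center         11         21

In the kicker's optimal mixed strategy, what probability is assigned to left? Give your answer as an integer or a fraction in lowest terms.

2/3

Row minima are 11 and 11, so the kicker's maximin is 11; column maxima are 16 and 21, so the goalkeeper's minimax is 16. These differ, so the equilibrium is in mixed strategies.
Let the kicker play left with probability p. The goalkeeper is indifferent when 16p + 11(1−p) = 11p + 21(1−p), giving p = 2/3.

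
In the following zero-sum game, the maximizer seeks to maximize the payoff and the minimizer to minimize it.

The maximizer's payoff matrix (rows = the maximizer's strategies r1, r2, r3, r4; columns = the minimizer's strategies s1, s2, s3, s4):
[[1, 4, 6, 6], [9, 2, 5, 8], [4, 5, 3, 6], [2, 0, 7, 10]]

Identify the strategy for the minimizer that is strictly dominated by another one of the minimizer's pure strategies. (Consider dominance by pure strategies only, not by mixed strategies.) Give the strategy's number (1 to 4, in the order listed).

The minimizer prefers columns that give the maximizer less. Compare s4 with s2: 4 < 6, 2 < 8, 5 < 6, 0 < 10.
So s2 strictly dominates s4 for the minimizer; s4 is strictly dominated.

4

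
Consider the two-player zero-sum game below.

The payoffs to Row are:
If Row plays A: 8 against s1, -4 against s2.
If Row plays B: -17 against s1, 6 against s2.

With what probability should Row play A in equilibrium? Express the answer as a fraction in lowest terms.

Row minima are -4 and -17, so Row's maximin is -4; column maxima are 8 and 6, so Column's minimax is 6. These differ, so the equilibrium is in mixed strategies.
Let Row play A with probability p. Column is indifferent when 8p − 17(1−p) = −4p + 6(1−p), giving p = 23/35.

23/35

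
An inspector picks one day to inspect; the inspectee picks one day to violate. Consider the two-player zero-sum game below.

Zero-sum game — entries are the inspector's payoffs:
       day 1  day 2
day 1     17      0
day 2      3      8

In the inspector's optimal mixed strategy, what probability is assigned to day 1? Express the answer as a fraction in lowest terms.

5/22

Row minima are 0 and 3, so the inspector's maximin is 3; column maxima are 17 and 8, so the inspectee's minimax is 8. These differ, so the equilibrium is in mixed strategies.
Let the inspector play day 1 with probability p. The inspectee is indifferent when 17p + 3(1−p) = 8(1−p), giving p = 5/22.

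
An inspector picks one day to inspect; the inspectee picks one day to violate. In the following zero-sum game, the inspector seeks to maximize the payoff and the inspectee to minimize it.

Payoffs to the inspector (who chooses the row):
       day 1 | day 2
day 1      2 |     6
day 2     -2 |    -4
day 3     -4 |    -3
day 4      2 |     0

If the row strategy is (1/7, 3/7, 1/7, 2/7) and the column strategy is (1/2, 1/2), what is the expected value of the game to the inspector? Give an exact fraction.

Against (1/2, 1/2), each row's expected payoff is day 1: 4; day 2: -3; day 3: -7/2; day 4: 1.
Taking the (1/7, 3/7, 1/7, 2/7)-weighted average: (1/7)·(4) + (3/7)·(-3) + (1/7)·(-7/2) + (2/7)·(1) = -13/14.

-13/14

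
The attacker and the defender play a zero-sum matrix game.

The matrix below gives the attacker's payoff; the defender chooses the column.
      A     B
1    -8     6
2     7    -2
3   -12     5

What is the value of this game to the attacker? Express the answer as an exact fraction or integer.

Row 3 is strictly dominated by row 1, so the attacker never plays it.
The remaining 2×2 game on (1, 2) × (A, B) has no saddle point. Let the attacker play 1 with probability p; indifference gives −8p + 7(1−p) = 6p − 2(1−p), so p = 9/23.
Similarly the defender's optimal q on A is 8/23, and the value is -8·(8/23) + (6)·(15/23) = 26/23.

26/23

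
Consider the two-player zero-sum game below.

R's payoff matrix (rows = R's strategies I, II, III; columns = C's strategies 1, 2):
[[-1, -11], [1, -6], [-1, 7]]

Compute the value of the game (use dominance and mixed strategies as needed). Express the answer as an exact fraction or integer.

Row I is strictly dominated by row II, so R never plays it.
The remaining 2×2 game on (II, III) × (1, 2) has no saddle point. Let R play II with probability p; indifference gives p − (1−p) = −6p + 7(1−p), so p = 8/15.
Similarly C's optimal q on 1 is 13/15, and the value is 1·(13/15) + (-6)·(2/15) = 1/15.

1/15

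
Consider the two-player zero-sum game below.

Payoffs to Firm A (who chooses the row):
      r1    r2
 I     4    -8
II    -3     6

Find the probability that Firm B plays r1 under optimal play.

Row minima are -8 and -3, so Firm A's maximin is -3; column maxima are 4 and 6, so Firm B's minimax is 4. These differ, so the equilibrium is in mixed strategies.
Let Firm B play r1 with probability q. Firm A is indifferent when 4q − 8(1−q) = −3q + 6(1−q), giving q = 2/3.

2/3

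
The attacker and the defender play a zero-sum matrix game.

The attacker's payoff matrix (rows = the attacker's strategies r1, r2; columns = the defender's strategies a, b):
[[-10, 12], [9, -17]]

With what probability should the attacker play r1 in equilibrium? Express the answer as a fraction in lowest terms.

13/24

Row minima are -10 and -17, so the attacker's maximin is -10; column maxima are 9 and 12, so the defender's minimax is 9. These differ, so the equilibrium is in mixed strategies.
Let the attacker play r1 with probability p. The defender is indifferent when −10p + 9(1−p) = 12p − 17(1−p), giving p = 13/24.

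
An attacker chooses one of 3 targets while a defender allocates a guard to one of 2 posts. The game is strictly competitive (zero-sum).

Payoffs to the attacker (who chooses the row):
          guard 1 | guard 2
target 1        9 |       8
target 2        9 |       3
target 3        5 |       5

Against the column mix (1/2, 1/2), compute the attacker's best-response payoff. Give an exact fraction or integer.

target 1: (9)·(1/2) + (8)·(1/2) = 17/2.
target 2: (9)·(1/2) + (3)·(1/2) = 6.
target 3: (5)·(1/2) + (5)·(1/2) = 5.
The best pure response is target 1 with expected payoff 17/2.

17/2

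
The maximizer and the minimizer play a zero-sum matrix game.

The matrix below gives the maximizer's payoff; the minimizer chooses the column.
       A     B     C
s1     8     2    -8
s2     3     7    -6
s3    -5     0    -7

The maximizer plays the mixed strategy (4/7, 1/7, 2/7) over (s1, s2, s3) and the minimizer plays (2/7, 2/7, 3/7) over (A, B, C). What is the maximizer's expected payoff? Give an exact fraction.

-76/49

Against (2/7, 2/7, 3/7), each row's expected payoff is s1: -4/7; s2: 2/7; s3: -31/7.
Taking the (4/7, 1/7, 2/7)-weighted average: (4/7)·(-4/7) + (1/7)·(2/7) + (2/7)·(-31/7) = -76/49.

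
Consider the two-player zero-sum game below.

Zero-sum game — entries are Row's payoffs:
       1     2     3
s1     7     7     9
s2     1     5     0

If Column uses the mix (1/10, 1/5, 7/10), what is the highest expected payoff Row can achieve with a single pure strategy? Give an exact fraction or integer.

s1: (7)·(1/10) + (7)·(1/5) + (9)·(7/10) = 42/5.
s2: (1)·(1/10) + (5)·(1/5) + (0)·(7/10) = 11/10.
The best pure response is s1 with expected payoff 42/5.

42/5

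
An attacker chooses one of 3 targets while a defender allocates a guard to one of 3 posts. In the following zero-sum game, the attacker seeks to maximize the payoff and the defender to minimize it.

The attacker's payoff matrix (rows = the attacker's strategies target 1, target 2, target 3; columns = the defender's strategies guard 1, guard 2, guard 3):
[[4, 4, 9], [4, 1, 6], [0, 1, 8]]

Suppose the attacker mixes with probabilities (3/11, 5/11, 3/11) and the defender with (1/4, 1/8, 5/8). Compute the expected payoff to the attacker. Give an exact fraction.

489/88

Against (1/4, 1/8, 5/8), each row's expected payoff is target 1: 57/8; target 2: 39/8; target 3: 41/8.
Taking the (3/11, 5/11, 3/11)-weighted average: (3/11)·(57/8) + (5/11)·(39/8) + (3/11)·(41/8) = 489/88.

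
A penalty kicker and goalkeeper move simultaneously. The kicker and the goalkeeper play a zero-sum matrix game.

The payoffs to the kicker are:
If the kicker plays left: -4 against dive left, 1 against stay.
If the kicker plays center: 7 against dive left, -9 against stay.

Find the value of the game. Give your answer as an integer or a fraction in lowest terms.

-29/21

Row minima are -4 and -9, so the kicker's maximin is -4; column maxima are 7 and 1, so the goalkeeper's minimax is 1. These differ, so the equilibrium is in mixed strategies.
Let the kicker play left with probability p. The goalkeeper is indifferent when −4p + 7(1−p) = p − 9(1−p), giving p = 16/21.
Let the goalkeeper play dive left with probability q. The kicker is indifferent when −4q + (1−q) = 7q − 9(1−q), giving q = 10/21.
The value is -4·(10/21) + (1)·(11/21) = -29/21.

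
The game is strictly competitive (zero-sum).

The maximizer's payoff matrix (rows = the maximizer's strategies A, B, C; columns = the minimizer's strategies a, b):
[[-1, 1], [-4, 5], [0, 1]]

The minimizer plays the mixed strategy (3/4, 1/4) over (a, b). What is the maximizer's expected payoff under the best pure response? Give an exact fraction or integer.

A: (-1)·(3/4) + (1)·(1/4) = -1/2.
B: (-4)·(3/4) + (5)·(1/4) = -7/4.
C: (0)·(3/4) + (1)·(1/4) = 1/4.
The best pure response is C with expected payoff 1/4.

1/4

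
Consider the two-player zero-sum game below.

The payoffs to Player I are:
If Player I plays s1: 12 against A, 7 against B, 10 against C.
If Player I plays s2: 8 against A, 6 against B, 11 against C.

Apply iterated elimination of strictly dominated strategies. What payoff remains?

7

Column C is strictly dominated by B for Player II (7<10, 6<11); eliminate C.
Row s2 is strictly dominated by row s1 (12>8, 7>6); eliminate s2.
Column A is strictly dominated by B for Player II (7<12); eliminate A.
Only (s1, B) remains, with payoff 7.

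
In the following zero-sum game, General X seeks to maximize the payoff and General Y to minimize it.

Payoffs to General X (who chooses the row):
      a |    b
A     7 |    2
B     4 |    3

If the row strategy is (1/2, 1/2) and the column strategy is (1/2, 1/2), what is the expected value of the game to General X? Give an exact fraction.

4

Against (1/2, 1/2), each row's expected payoff is A: 9/2; B: 7/2.
Taking the (1/2, 1/2)-weighted average: (1/2)·(9/2) + (1/2)·(7/2) = 4.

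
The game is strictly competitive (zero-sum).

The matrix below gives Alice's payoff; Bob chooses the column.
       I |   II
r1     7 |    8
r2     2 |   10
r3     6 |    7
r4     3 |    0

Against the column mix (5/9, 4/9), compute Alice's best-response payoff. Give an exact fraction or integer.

r1: (7)·(5/9) + (8)·(4/9) = 67/9.
r2: (2)·(5/9) + (10)·(4/9) = 50/9.
r3: (6)·(5/9) + (7)·(4/9) = 58/9.
r4: (3)·(5/9) + (0)·(4/9) = 5/3.
The best pure response is r1 with expected payoff 67/9.

67/9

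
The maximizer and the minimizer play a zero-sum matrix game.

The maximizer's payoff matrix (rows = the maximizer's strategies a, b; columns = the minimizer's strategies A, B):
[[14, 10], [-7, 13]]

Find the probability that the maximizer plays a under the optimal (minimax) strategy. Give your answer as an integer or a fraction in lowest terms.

5/6

Row minima are 10 and -7, so the maximizer's maximin is 10; column maxima are 14 and 13, so the minimizer's minimax is 13. These differ, so the equilibrium is in mixed strategies.
Let the maximizer play a with probability p. The minimizer is indifferent when 14p − 7(1−p) = 10p + 13(1−p), giving p = 5/6.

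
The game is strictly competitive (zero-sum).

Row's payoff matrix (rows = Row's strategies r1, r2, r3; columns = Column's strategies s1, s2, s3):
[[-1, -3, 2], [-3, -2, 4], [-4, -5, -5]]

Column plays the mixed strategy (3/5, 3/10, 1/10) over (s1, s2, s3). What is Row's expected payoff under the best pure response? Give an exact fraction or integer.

-13/10

r1: (-1)·(3/5) + (-3)·(3/10) + (2)·(1/10) = -13/10.
r2: (-3)·(3/5) + (-2)·(3/10) + (4)·(1/10) = -2.
r3: (-4)·(3/5) + (-5)·(3/10) + (-5)·(1/10) = -22/5.
The best pure response is r1 with expected payoff -13/10.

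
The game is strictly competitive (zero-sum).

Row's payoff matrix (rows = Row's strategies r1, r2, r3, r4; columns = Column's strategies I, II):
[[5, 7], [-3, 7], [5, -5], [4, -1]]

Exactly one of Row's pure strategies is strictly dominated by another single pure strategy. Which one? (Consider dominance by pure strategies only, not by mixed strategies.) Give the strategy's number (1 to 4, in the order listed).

4

Compare r4 with r1: 5 > 4, 7 > -1.
So r1 strictly dominates r4 for Row; r4 is strictly dominated.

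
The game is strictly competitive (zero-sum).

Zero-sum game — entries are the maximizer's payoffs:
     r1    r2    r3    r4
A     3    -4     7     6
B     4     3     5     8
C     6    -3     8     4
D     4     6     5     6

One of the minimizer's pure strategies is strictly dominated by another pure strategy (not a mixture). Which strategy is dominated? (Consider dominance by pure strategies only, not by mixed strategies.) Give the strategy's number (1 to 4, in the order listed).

The minimizer prefers columns that give the maximizer less. Compare r3 with r1: 3 < 7, 4 < 5, 6 < 8, 4 < 5.
So r1 strictly dominates r3 for the minimizer; r3 is strictly dominated.

3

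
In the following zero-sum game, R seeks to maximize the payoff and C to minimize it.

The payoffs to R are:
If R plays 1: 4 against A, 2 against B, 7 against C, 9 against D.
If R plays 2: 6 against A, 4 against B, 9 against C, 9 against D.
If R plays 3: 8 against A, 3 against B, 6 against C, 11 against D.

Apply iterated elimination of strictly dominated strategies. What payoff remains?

Column D is strictly dominated by A for C (4<9, 6<9, 8<11); eliminate D.
Column A is strictly dominated by B for C (2<4, 4<6, 3<8); eliminate A.
Column C is strictly dominated by B for C (2<7, 4<9, 3<6); eliminate C.
Row 1 is strictly dominated by row 2 (4>2); eliminate 1.
Row 3 is strictly dominated by row 2 (4>3); eliminate 3.
Only (2, B) remains, with payoff 4.

4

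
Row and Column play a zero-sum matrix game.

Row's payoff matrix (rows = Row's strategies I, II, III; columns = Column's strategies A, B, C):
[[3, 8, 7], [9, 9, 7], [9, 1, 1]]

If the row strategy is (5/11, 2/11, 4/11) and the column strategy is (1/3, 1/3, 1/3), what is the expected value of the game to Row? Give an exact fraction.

Against (1/3, 1/3, 1/3), each row's expected payoff is I: 6; II: 25/3; III: 11/3.
Taking the (5/11, 2/11, 4/11)-weighted average: (5/11)·(6) + (2/11)·(25/3) + (4/11)·(11/3) = 184/33.

184/33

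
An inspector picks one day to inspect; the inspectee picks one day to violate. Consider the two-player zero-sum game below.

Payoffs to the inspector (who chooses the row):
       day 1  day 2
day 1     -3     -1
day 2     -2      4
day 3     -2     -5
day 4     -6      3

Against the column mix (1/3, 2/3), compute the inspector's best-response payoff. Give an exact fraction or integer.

day 1: (-3)·(1/3) + (-1)·(2/3) = -5/3.
day 2: (-2)·(1/3) + (4)·(2/3) = 2.
day 3: (-2)·(1/3) + (-5)·(2/3) = -4.
day 4: (-6)·(1/3) + (3)·(2/3) = 0.
The best pure response is day 2 with expected payoff 2.

2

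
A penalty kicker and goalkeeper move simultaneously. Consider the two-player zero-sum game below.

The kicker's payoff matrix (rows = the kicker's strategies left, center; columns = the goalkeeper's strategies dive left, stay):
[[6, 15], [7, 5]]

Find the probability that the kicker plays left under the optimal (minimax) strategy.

Row minima are 6 and 5, so the kicker's maximin is 6; column maxima are 7 and 15, so the goalkeeper's minimax is 7. These differ, so the equilibrium is in mixed strategies.
Let the kicker play left with probability p. The goalkeeper is indifferent when 6p + 7(1−p) = 15p + 5(1−p), giving p = 2/11.

2/11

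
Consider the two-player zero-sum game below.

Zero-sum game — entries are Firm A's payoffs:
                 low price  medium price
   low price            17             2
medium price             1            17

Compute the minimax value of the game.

287/31

Row minima are 2 and 1, so Firm A's maximin is 2; column maxima are 17 and 17, so Firm B's minimax is 17. These differ, so the equilibrium is in mixed strategies.
Let Firm A play low price with probability p. Firm B is indifferent when 17p + (1−p) = 2p + 17(1−p), giving p = 16/31.
Let Firm B play low price with probability q. Firm A is indifferent when 17q + 2(1−q) = q + 17(1−q), giving q = 15/31.
The value is 17·(15/31) + (2)·(16/31) = 287/31.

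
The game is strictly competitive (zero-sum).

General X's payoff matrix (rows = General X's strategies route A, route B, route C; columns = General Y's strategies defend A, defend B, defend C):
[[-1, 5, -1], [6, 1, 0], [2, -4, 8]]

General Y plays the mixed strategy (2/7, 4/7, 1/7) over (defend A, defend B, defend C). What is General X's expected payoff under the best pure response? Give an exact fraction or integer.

17/7

route A: (-1)·(2/7) + (5)·(4/7) + (-1)·(1/7) = 17/7.
route B: (6)·(2/7) + (1)·(4/7) + (0)·(1/7) = 16/7.
route C: (2)·(2/7) + (-4)·(4/7) + (8)·(1/7) = -4/7.
The best pure response is route A with expected payoff 17/7.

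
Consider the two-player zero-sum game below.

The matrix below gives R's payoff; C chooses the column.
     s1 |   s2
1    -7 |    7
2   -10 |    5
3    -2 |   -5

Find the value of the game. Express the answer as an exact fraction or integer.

Row 2 is strictly dominated by row 1, so R never plays it.
The remaining 2×2 game on (1, 3) × (s1, s2) has no saddle point. Let R play 1 with probability p; indifference gives −7p − 2(1−p) = 7p − 5(1−p), so p = 3/17.
Similarly C's optimal q on s1 is 12/17, and the value is -7·(12/17) + (7)·(5/17) = -49/17.

-49/17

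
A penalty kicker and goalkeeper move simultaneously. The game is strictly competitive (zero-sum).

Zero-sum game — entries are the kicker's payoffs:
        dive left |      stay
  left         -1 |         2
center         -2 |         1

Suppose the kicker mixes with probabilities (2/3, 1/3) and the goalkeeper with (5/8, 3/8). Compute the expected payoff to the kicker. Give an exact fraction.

-5/24

Against (5/8, 3/8), each row's expected payoff is left: 1/8; center: -7/8.
Taking the (2/3, 1/3)-weighted average: (2/3)·(1/8) + (1/3)·(-7/8) = -5/24.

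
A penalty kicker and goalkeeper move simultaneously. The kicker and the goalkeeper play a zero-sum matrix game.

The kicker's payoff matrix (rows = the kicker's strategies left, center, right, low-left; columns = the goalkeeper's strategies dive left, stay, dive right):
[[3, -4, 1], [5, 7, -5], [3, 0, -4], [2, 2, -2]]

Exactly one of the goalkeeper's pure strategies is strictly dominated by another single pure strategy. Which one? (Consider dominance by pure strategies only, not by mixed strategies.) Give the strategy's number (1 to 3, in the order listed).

1

The goalkeeper prefers columns that give the kicker less. Compare dive left with dive right: 1 < 3, -5 < 5, -4 < 3, -2 < 2.
So dive right strictly dominates dive left for the goalkeeper; dive left is strictly dominated.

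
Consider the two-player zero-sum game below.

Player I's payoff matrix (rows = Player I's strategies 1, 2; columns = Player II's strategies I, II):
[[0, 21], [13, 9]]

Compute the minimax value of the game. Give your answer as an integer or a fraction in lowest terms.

Row minima are 0 and 9, so Player I's maximin is 9; column maxima are 13 and 21, so Player II's minimax is 13. These differ, so the equilibrium is in mixed strategies.
Let Player I play 1 with probability p. Player II is indifferent when 13(1−p) = 21p + 9(1−p), giving p = 4/25.
Let Player II play I with probability q. Player I is indifferent when 21(1−q) = 13q + 9(1−q), giving q = 12/25.
The value is 0·(12/25) + (21)·(13/25) = 273/25.

273/25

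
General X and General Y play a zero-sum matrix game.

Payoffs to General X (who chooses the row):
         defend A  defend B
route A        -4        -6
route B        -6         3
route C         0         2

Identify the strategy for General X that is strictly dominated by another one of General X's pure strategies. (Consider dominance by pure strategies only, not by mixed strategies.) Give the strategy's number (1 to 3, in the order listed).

Compare route A with route C: 0 > -4, 2 > -6.
So route C strictly dominates route A for General X; route A is strictly dominated.

1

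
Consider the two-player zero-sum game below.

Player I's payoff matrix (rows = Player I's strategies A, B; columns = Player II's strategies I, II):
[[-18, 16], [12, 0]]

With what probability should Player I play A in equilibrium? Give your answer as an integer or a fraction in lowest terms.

6/23

Row minima are -18 and 0, so Player I's maximin is 0; column maxima are 12 and 16, so Player II's minimax is 12. These differ, so the equilibrium is in mixed strategies.
Let Player I play A with probability p. Player II is indifferent when −18p + 12(1−p) = 16p, giving p = 6/23.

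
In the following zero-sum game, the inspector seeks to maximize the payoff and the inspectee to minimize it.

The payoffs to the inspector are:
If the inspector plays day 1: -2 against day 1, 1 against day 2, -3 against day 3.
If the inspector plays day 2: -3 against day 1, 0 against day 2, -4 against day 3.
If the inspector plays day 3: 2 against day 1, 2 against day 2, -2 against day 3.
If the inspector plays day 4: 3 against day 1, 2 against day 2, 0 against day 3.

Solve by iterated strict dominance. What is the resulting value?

Row day 1 is strictly dominated by row day 3 (2>-2, 2>1, -2>-3); eliminate day 1.
Row day 2 is strictly dominated by row day 3 (2>-3, 2>0, -2>-4); eliminate day 2.
Column day 1 is strictly dominated by day 3 for the inspectee (-2<2, 0<3); eliminate day 1.
Column day 2 is strictly dominated by day 3 for the inspectee (-2<2, 0<2); eliminate day 2.
Row day 3 is strictly dominated by row day 4 (0>-2); eliminate day 3.
Only (day 4, day 3) remains, with payoff 0.

0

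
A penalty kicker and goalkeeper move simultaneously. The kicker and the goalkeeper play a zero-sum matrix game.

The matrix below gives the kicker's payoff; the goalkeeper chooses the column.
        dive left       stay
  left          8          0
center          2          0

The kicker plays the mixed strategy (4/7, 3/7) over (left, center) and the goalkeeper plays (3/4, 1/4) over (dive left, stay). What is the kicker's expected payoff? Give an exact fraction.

Against (3/4, 1/4), each row's expected payoff is left: 6; center: 3/2.
Taking the (4/7, 3/7)-weighted average: (4/7)·(6) + (3/7)·(3/2) = 57/14.

57/14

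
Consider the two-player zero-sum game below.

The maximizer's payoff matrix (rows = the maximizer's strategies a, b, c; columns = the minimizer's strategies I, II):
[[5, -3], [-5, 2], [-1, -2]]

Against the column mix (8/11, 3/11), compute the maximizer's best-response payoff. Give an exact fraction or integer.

31/11

a: (5)·(8/11) + (-3)·(3/11) = 31/11.
b: (-5)·(8/11) + (2)·(3/11) = -34/11.
c: (-1)·(8/11) + (-2)·(3/11) = -14/11.
The best pure response is a with expected payoff 31/11.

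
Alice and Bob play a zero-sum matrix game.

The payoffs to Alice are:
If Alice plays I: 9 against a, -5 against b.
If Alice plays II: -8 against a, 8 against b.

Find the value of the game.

Row minima are -5 and -8, so Alice's maximin is -5; column maxima are 9 and 8, so Bob's minimax is 8. These differ, so the equilibrium is in mixed strategies.
Let Alice play I with probability p. Bob is indifferent when 9p − 8(1−p) = −5p + 8(1−p), giving p = 8/15.
Let Bob play a with probability q. Alice is indifferent when 9q − 5(1−q) = −8q + 8(1−q), giving q = 13/30.
The value is 9·(13/30) + (-5)·(17/30) = 16/15.

16/15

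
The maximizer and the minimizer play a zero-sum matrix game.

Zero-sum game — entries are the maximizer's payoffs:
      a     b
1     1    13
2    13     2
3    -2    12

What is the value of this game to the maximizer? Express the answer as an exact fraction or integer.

167/23

Row 3 is strictly dominated by row 1, so the maximizer never plays it.
The remaining 2×2 game on (1, 2) × (a, b) has no saddle point. Let the maximizer play 1 with probability p; indifference gives p + 13(1−p) = 13p + 2(1−p), so p = 11/23.
Similarly the minimizer's optimal q on a is 11/23, and the value is 1·(11/23) + (13)·(12/23) = 167/23.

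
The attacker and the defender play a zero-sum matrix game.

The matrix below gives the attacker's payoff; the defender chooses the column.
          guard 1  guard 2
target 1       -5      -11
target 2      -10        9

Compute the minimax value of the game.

-31/5

Row minima are -11 and -10, so the attacker's maximin is -10; column maxima are -5 and 9, so the defender's minimax is -5. These differ, so the equilibrium is in mixed strategies.
Let the attacker play target 1 with probability p. The defender is indifferent when −5p − 10(1−p) = −11p + 9(1−p), giving p = 19/25.
Let the defender play guard 1 with probability q. The attacker is indifferent when −5q − 11(1−q) = −10q + 9(1−q), giving q = 4/5.
The value is -5·(4/5) + (-11)·(1/5) = -31/5.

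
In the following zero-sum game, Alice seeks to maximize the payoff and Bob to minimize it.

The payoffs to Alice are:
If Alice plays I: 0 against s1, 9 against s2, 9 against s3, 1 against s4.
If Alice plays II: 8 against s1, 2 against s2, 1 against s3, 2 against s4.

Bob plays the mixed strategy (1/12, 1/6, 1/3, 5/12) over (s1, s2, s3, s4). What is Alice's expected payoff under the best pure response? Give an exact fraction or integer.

I: (0)·(1/12) + (9)·(1/6) + (9)·(1/3) + (1)·(5/12) = 59/12.
II: (8)·(1/12) + (2)·(1/6) + (1)·(1/3) + (2)·(5/12) = 13/6.
The best pure response is I with expected payoff 59/12.

59/12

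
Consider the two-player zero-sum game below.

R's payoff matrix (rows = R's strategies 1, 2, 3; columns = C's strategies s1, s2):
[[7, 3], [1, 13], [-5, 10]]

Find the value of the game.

11/2

Row 3 is strictly dominated by row 2, so R never plays it.
The remaining 2×2 game on (1, 2) × (s1, s2) has no saddle point. Let R play 1 with probability p; indifference gives 7p + (1−p) = 3p + 13(1−p), so p = 3/4.
Similarly C's optimal q on s1 is 5/8, and the value is 7·(5/8) + (3)·(3/8) = 11/2.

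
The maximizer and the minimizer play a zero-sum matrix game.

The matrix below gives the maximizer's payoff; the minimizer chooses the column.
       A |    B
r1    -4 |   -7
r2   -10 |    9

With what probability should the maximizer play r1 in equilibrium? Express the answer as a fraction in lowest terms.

19/22

Row minima are -7 and -10, so the maximizer's maximin is -7; column maxima are -4 and 9, so the minimizer's minimax is -4. These differ, so the equilibrium is in mixed strategies.
Let the maximizer play r1 with probability p. The minimizer is indifferent when −4p − 10(1−p) = −7p + 9(1−p), giving p = 19/22.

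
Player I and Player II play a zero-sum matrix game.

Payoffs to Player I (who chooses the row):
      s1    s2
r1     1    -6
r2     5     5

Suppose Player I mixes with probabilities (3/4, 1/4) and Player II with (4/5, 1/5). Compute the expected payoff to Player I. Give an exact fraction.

Against (4/5, 1/5), each row's expected payoff is r1: -2/5; r2: 5.
Taking the (3/4, 1/4)-weighted average: (3/4)·(-2/5) + (1/4)·(5) = 19/20.

19/20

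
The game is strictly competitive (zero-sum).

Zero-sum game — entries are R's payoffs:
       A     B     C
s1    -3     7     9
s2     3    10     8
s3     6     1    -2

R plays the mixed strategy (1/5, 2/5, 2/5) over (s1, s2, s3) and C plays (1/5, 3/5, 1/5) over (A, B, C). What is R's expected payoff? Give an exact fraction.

Against (1/5, 3/5, 1/5), each row's expected payoff is s1: 27/5; s2: 41/5; s3: 7/5.
Taking the (1/5, 2/5, 2/5)-weighted average: (1/5)·(27/5) + (2/5)·(41/5) + (2/5)·(7/5) = 123/25.

123/25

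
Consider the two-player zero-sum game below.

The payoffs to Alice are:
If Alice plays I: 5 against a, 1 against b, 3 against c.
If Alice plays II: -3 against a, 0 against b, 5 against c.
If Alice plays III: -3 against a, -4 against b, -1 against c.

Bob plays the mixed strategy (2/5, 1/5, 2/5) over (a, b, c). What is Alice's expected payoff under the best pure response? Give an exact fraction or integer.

17/5

I: (5)·(2/5) + (1)·(1/5) + (3)·(2/5) = 17/5.
II: (-3)·(2/5) + (0)·(1/5) + (5)·(2/5) = 4/5.
III: (-3)·(2/5) + (-4)·(1/5) + (-1)·(2/5) = -12/5.
The best pure response is I with expected payoff 17/5.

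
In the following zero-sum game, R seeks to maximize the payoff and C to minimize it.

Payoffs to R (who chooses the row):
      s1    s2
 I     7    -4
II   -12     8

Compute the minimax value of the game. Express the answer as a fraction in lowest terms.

8/31

Row minima are -4 and -12, so R's maximin is -4; column maxima are 7 and 8, so C's minimax is 7. These differ, so the equilibrium is in mixed strategies.
Let R play I with probability p. C is indifferent when 7p − 12(1−p) = −4p + 8(1−p), giving p = 20/31.
Let C play s1 with probability q. R is indifferent when 7q − 4(1−q) = −12q + 8(1−q), giving q = 12/31.
The value is 7·(12/31) + (-4)·(19/31) = 8/31.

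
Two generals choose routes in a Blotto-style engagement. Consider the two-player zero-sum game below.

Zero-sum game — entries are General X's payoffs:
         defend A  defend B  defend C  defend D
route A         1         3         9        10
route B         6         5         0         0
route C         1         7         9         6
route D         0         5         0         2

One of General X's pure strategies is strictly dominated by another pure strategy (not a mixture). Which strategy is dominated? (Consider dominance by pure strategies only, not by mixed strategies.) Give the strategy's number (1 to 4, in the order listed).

Compare route D with route C: 1 > 0, 7 > 5, 9 > 0, 6 > 2.
So route C strictly dominates route D for General X; route D is strictly dominated.

4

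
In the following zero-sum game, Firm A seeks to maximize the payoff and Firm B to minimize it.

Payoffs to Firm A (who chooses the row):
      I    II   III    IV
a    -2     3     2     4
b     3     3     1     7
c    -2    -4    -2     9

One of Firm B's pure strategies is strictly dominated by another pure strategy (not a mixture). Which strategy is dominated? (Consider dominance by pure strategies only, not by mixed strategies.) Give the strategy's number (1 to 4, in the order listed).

4

Firm B prefers columns that give Firm A less. Compare IV with I: -2 < 4, 3 < 7, -2 < 9.
So I strictly dominates IV for Firm B; IV is strictly dominated.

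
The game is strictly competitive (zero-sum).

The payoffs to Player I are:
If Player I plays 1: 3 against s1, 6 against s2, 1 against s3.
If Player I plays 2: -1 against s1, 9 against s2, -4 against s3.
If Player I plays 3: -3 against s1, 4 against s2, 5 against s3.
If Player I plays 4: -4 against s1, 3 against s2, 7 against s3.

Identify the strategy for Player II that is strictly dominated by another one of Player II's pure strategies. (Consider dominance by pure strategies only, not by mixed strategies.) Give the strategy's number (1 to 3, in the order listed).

2

Player II prefers columns that give Player I less. Compare s2 with s1: 3 < 6, -1 < 9, -3 < 4, -4 < 3.
So s1 strictly dominates s2 for Player II; s2 is strictly dominated.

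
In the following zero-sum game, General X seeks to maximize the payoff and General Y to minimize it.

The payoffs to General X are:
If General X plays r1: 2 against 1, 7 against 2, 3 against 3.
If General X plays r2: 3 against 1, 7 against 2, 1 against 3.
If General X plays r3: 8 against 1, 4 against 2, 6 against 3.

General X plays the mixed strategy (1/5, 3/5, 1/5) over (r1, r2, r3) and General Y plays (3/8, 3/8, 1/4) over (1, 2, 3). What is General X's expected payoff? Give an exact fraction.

Against (3/8, 3/8, 1/4), each row's expected payoff is r1: 33/8; r2: 4; r3: 6.
Taking the (1/5, 3/5, 1/5)-weighted average: (1/5)·(33/8) + (3/5)·(4) + (1/5)·(6) = 177/40.

177/40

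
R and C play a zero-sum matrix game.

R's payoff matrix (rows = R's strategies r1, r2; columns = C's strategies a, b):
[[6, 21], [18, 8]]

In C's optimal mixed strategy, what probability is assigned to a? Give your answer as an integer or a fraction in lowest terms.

13/25

Row minima are 6 and 8, so R's maximin is 8; column maxima are 18 and 21, so C's minimax is 18. These differ, so the equilibrium is in mixed strategies.
Let C play a with probability q. R is indifferent when 6q + 21(1−q) = 18q + 8(1−q), giving q = 13/25.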